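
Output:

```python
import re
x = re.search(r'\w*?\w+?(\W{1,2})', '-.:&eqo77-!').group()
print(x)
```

eqo77-!

The pattern matches zero or more of a word character (lazy), then one or more of a word character (lazy); then 1 to 2 of a non-word character (captured).
Unlike `match`, `search` isn't anchored — it looks for the pattern anywhere in the string.
The match spans [4:11] → 'eqo77-!'.
Captured: group 1 = '-!'.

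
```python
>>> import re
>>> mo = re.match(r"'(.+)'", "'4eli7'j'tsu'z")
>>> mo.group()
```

"'4eli7'j'tsu'"

`re.match` won't scan ahead — the pattern has to work from the very first character.
The match spans [0:13] → "'4eli7'j'tsu'".
Captured: group 1 = "4eli7'j'tsu".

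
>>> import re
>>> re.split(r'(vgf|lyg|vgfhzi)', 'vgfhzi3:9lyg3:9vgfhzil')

['', 'vgf', 'hzi3:9', 'lyg', '3:9', 'vgf', 'hzil']

`|` is ordered: at each position the engine commits to the first alternative that works.
Matches to split on: at [0:3] → 'vgf'; at [9:12] → 'lyg'; at [15:18] → 'vgf'.
The group in the pattern means `split` returns the separators' captures alongside the pieces.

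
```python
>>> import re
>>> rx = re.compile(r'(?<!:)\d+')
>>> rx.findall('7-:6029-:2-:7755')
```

['7', '029', '755']

The negative lookaround is zero-width — it rules out positions where the adjacent text would match, without consuming anything.
Walking the string: at [0:1] → '7'; at [4:7] → '029'; at [13:16] → '755'.
Since nothing is captured, `findall` lists the 3 matched substrings directly.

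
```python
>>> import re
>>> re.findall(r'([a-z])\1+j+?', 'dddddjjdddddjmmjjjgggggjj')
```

A backreference is literal: `\1` must see the identical characters the first group matched.
Matches: at [0:6] match 'dddddj', group 1 = 'd'; at [7:13] match 'dddddj', group 1 = 'd'; at [13:16] match 'mmj', group 1 = 'm'; at [18:24] match 'gggggj', group 1 = 'g'.
With a single group, `findall` returns only what that group captured — 4 items.

['d', 'd', 'm', 'g']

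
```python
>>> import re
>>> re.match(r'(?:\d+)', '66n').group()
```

'66'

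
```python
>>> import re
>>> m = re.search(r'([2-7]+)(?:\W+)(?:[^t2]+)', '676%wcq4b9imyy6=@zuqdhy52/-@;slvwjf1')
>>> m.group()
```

The match spans [0:24] → '676%wcq4b9imyy6=@zuqdhy5'.

'676%wcq4b9imyy6=@zuqdhy5'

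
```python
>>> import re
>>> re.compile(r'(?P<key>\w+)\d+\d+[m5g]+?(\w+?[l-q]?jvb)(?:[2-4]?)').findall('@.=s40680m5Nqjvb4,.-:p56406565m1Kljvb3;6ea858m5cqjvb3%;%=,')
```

This matches one or more of a word character (captured as 'key'); then one or more of a digit, then one or more of a digit; then one or more of one of [m5g] (lazy); then one or more of a word character (lazy), then optionally a character in [l-q], then the literal 'jvb' (captured); then optionally a character in [2-4] (non-capturing group).
Lazy quantifiers expand one character at a time until the remainder of the pattern can match.
Matches: at [3:17] match 's40680m5Nqjvb4', groups = ('s406', '5Nqjvb'); at [21:38] match 'p56406565m1Kljvb3', groups = ('p564065', '1Kljvb'); at [39:53] match '6ea858m5cqjvb3', groups = ('6ea8', '5cqjvb').
2 groups means each result is a tuple of 2 captured strings — 3 here.

[('s406', '5Nqjvb'), ('p564065', '1Kljvb'), ('6ea8', '5cqjvb')]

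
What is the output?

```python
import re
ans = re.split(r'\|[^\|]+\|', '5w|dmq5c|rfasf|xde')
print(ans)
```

Matches to split on: at [2:9] → '|dmq5c|'.
The string is cut at each match, leaving 2 pieces.

['5w', 'rfasf|xde']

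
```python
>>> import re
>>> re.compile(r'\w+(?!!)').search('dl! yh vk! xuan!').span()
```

(0, 1)

The negative lookahead/lookbehind blocks any match where the forbidden context is present.
The match spans [0:1] → 'd'.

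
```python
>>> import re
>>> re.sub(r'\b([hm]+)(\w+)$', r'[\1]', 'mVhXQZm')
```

This matches a word boundary (`\b`, zero-width); then one or more of one of [hm] (captured); then one or more of a word character (captured); then anchored at the end.
Matches: at [0:7] → 'mVhXQZm'.
Each match is replaced using the text its own group 1 captured.

'[m]'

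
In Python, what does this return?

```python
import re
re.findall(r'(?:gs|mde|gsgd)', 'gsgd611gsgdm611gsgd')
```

`|` is ordered: at each position the engine commits to the first alternative that works.
Scanning left to right: at [0:2] → 'gs'; at [7:9] → 'gs'; at [15:17] → 'gs'.
Since nothing is captured, `findall` lists the 3 matched substrings directly.

['gs', 'gs', 'gs']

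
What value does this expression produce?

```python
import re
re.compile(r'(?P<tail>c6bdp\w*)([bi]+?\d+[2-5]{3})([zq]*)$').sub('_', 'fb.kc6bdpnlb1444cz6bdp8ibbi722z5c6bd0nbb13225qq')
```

'fb.k_'

The pattern matches the literal 'c6b', then the literal 'dp', then zero or more of a word character (captured as 'tail'); then one or more of one of [bi] (lazy), then one or more of a digit, then exactly 3 of a character in [2-5] (captured); then zero or more of one of [zq] (captured); then anchored at the end.
Matches: at [4:47] → 'c6bdpnlb1444cz6bdp8ibbi722z5c6bd0nbb13225qq'.
`sub` substitutes '_' at each match site.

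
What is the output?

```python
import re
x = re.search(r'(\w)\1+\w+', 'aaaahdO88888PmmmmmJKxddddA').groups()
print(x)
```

`\1` is not a pattern — it's the concrete string captured by group 1, re-applied verbatim.
`re.search` scans for the first position where the pattern succeeds.
The match spans [0:26] → 'aaaahdO88888PmmmmmJKxddddA'.
Captured: group 1 = 'a'.

('a',)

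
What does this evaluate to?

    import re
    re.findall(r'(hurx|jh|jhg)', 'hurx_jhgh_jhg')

Branches in `(...|...)` are attempted left-to-right; the first branch that allows the whole pattern to succeed is taken.
Scanning left to right: at [0:4] match 'hurx', group 1 = 'hurx'; at [5:7] match 'jh', group 1 = 'jh'; at [10:12] match 'jh', group 1 = 'jh'.
One capturing group, so `findall` returns just the captured substring from each match — 3 in all.

['hurx', 'jh', 'jh']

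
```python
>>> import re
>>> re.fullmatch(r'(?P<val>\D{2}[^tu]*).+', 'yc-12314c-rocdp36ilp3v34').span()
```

(0, 24)

`re.fullmatch` is like wrapping the pattern in `^…$` (in single-line mode).
The match spans [0:24] → 'yc-12314c-rocdp36ilp3v34'.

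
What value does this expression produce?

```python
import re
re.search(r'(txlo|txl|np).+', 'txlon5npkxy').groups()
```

('txlo',)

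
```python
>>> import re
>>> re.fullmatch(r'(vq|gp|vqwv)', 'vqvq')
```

None

`re.fullmatch` requires the pattern to consume the entire string.
Here the string isn't matched end-to-end, so the call returns None.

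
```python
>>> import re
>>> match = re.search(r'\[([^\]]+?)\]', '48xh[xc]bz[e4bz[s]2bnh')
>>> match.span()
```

`re.search` tries every starting position until one works.
The match spans [4:8] → '[xc]'.
Captured: group 1 = 'xc'.

(4, 8)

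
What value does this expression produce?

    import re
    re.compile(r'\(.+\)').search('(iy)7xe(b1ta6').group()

'(iy)'

Unlike `match`, `search` isn't anchored — it looks for the pattern anywhere in the string.
The match spans [0:4] → '(iy)'.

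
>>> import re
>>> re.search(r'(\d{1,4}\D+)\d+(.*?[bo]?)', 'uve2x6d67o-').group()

The match spans [3:6] → '2x6'.

'2x6'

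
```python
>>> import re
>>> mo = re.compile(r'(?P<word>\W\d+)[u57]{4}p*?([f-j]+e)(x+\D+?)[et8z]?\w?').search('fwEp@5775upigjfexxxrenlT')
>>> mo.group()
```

'@5775upigjfexxxren'

The pattern matches a non-word character, then one or more of a digit (captured as 'word'); then exactly 4 of one of [u57], then zero or more of the literal 'p' (lazy); then one or more of a character in [f-j], then the literal 'e' (captured); then one or more of the literal 'x', then one or more of a non-digit (lazy) (captured); then optionally one of [et8z], then optionally a word character.
A `+?`/`*?`/`{m,n}?` starts at its minimum and grows only as far as needed for what follows to match.
Unlike `match`, `search` isn't anchored — it looks for the pattern anywhere in the string.
The match spans [4:22] → '@5775upigjfexxxren'.
Captured: group 1 = '@5', group 2 = 'igjfe', group 3 = 'xxxr'.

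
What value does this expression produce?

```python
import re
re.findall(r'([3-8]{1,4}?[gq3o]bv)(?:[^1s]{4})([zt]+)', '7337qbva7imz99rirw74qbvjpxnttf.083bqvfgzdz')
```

[('7337qbv', 'z'), ('74qbv', 'tt')]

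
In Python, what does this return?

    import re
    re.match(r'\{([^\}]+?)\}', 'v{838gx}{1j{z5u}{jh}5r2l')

None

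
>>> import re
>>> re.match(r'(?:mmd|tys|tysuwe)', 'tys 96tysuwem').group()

`re.match` only tries the pattern at the start of the string.
The match spans [0:3] → 'tys'.

'tys'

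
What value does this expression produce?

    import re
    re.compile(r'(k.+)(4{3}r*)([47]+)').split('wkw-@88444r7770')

['w', 'kw-@88', '444r', '777', '0']

Pattern: a literal 'k', then one or more of any character (captured); then exactly 3 of the literal '4', then zero or more of the literal 'r' (captured); then one or more of one of [47] (captured).
Because the pattern has a capturing group, `split` also inserts each captured text between the pieces.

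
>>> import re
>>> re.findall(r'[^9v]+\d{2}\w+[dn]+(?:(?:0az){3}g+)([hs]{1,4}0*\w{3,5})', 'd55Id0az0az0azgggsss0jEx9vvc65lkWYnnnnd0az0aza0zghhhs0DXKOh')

['sss0jEx9v']

The pattern matches one or more of any character except [9v], then exactly 2 of a digit, then one or more of a word character; then one or more of one of [dn]; then the literal '0az' repeated 3 times, then one or more of a literal 'g' (non-capturing group); then 1 to 4 of one of [hs], then zero or more of the literal '0', then 3 to 5 of a word character (captured).
Walking the string: at [0:26] match 'd55Id0az0az0azgggsss0jEx9v', group 1 = 'sss0jEx9v'.
`findall` collects group 1 from the one match (1 total).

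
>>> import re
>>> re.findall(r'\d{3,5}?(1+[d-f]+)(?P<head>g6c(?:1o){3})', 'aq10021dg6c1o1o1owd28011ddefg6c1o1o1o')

The pattern matches 3 to 5 of a digit (lazy); then one or more of the literal '1', then one or more of a character in [d-f] (captured); then the literal 'g6c', then the literal '1o' repeated 3 times (captured as 'head').
Scanning left to right: at [2:17] match '10021dg6c1o1o1o', groups = ('1d', 'g6c1o1o1o'); at [19:37] match '28011ddefg6c1o1o1o', groups = ('11ddef', 'g6c1o1o1o').
2 groups means each result is a tuple of 2 captured strings — 2 here.

[('1d', 'g6c1o1o1o'), ('11ddef', 'g6c1o1o1o')]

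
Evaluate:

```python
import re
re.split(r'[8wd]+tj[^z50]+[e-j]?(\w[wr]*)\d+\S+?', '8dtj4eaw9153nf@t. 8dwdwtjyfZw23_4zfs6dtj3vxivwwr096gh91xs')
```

['', '5', 'f@t. ', '_', 'fs6', '0', 'h91xs']

A non-greedy quantifier consumes as few characters as it can — just enough that the remainder of the pattern still matches from where it stops; whatever follows it matches normally.
Because the pattern has a capturing group, `split` also inserts each captured text between the pieces.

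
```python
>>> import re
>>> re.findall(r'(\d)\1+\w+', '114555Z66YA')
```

['1']

`\1` is not a pattern — it's the concrete string captured by group 1, re-applied verbatim.
With a single group, `findall` returns only what that group captured — 1 item.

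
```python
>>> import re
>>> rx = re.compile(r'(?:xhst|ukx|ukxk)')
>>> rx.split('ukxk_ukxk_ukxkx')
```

['', 'k_', 'k_', 'kx']

Branches in `(...|...)` are attempted left-to-right; the first branch that allows the whole pattern to succeed is taken.
Matches to split on: at [0:3] → 'ukx'; at [5:8] → 'ukx'; at [10:13] → 'ukx'.
`split` removes every match and returns the 4 fragments in between.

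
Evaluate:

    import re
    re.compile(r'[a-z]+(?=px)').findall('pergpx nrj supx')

The `(?=…)`/`(?<=…)` assertion just peeks at neighbouring text; it doesn't advance the match position.
Since nothing is captured, `findall` lists the 2 matched substrings directly.

['perg', 'su']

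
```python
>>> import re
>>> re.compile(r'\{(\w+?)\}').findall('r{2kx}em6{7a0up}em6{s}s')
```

['2kx', '7a0up', 's']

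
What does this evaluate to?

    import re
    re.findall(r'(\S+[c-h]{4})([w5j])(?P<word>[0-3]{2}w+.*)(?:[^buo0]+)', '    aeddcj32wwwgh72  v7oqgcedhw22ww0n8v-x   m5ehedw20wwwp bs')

[('aeddc', 'j', '32wwwgh72  v7oqgcedhw22ww0n8v-x   m5ehedw20wwwp b')]

The pattern matches one or more of a non-whitespace character, then exactly 4 of a character in [c-h] (captured); then one of [w5j] (captured); then exactly 2 of a character in [0-3], then one or more of the literal 'w', then zero or more of any character (captured as 'word'); then one or more of any character except [buo0] (non-capturing group).
Walking the string: at [4:60] match 'aeddcj32wwwgh72  v7oqgcedhw22ww0n8v-x   m5ehedw20wwwp bs', groups = ('aeddc', 'j', '32wwwgh72  v7oqgcedhw22ww0n8v-x   m5ehedw20wwwp b').
Multiple groups make `findall` return tuples — one 3-tuple for the one match.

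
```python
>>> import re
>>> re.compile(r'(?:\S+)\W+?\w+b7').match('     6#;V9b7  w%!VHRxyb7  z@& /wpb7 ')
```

None

With `match`, the pattern is implicitly anchored at the beginning.
Here the string doesn't start with a match, so the call returns None.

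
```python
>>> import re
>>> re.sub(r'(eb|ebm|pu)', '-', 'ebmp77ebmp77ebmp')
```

'-mp77-mp77-mp'

Alternation isn't longest-match — the leftmost alternative that fits at this position is chosen.
Matches: at [0:2] → 'eb'; at [6:8] → 'eb'; at [12:14] → 'eb'.
`sub` substitutes '-' at each match site.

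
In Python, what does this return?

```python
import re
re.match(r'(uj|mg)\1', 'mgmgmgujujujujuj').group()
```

'mgmg'

`re.match` won't scan ahead — the pattern has to work from the very first character.
The match spans [0:4] → 'mgmg'.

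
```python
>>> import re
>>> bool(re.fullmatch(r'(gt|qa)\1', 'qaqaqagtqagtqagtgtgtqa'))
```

False

`\1` is not a pattern — it's the concrete string captured by group 1, re-applied verbatim.
`re.fullmatch` is like wrapping the pattern in `^…$` (in single-line mode).
Here the string isn't matched end-to-end, so the call returns None, and `bool(None)` is False.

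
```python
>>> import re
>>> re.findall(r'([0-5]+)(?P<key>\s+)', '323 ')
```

With 2 capturing groups, `findall` returns a 2-tuple per match.

[('323', ' ')]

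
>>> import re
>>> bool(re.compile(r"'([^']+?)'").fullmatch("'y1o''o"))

`fullmatch` succeeds only if the pattern covers the string from start to end.
Here the pattern can't cover the whole string, so the call returns None, and `bool(None)` is False.

False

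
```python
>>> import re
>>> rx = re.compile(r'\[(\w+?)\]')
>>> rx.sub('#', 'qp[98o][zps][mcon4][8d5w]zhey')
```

'qp####zhey'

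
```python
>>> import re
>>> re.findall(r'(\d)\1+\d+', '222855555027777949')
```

A backreference is literal: `\1` must see the identical characters the first group matched.
Walking the string: at [0:18] match '222855555027777949', group 1 = '2'.
One capturing group, so `findall` returns just the captured substring from the one match — 1 in all.

['2']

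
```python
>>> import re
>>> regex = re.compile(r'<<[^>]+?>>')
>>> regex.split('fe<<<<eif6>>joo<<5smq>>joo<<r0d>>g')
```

['fe', 'joo', 'joo', 'g']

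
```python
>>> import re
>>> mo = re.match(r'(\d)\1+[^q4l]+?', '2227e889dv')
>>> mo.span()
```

(0, 4)

The backreference `\1` re-matches whatever the first group consumed, character for character.
With `match`, the pattern is implicitly anchored at the beginning.
The match spans [0:4] → '2227'.
Captured: group 1 = '2'.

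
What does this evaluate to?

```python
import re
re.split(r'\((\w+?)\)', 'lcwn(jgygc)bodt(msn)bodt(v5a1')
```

['lcwn', 'jgygc', 'bodt', 'msn', 'bodt(v5a1']

Matches to split on: at [4:11] → '(jgygc)'; at [15:20] → '(msn)'.
`re.split` interleaves the captured-group text with the surrounding fragments.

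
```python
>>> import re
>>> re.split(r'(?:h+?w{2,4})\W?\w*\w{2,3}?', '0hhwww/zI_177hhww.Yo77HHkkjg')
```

Pattern: one or more of a literal 'h' (lazy), then 2 to 4 of the literal 'w' (non-capturing group); then optionally a non-word character, then zero or more of a word character, then 2 to 3 of a word character (lazy).
`split` removes every match and returns the 2 fragments in between.

['0', '.Yo77HHkkjg']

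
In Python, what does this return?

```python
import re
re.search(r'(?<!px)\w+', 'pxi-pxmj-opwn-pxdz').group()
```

'pxi'

`(?!…)`/`(?<!…)` only lets a position through if the neighbouring text does NOT match; no characters are consumed.
`re.search` scans for the first position where the pattern succeeds.
The match spans [0:3] → 'pxi'.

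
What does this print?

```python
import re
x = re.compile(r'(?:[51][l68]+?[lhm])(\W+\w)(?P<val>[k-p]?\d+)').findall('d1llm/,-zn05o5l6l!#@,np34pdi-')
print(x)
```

[('/,-z', 'n05'), ('!#@,n', 'p34')]

Multiple groups make `findall` return tuples — one 2-tuple for each match.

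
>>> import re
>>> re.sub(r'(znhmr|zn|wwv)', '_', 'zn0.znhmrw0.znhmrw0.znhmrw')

Alternation tries branches left to right and keeps the first one that lets the overall match succeed at that position.
Every occurrence is swapped for '_'.

'_0._w0._w0._w'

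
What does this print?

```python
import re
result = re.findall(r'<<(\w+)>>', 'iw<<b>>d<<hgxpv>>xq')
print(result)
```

['b', 'hgxpv']

`findall` collects group 1 from each match (2 total).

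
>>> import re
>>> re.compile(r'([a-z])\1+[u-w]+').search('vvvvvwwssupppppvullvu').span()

After group 1 captures some text, `\1` only succeeds where that same text appears again.
The match spans [0:7] → 'vvvvvww'.

(0, 7)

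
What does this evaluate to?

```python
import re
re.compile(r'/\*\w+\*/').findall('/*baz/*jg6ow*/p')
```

Scanning left to right: at [5:14] → '/*jg6ow*/'.
No capturing groups, so `findall` returns the 1 full match string.

['/*jg6ow*/']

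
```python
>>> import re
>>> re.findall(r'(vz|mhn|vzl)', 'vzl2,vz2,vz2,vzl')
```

`|` is ordered: at each position the engine commits to the first alternative that works.
Because there's exactly one group, `findall` drops the full match and keeps group 1 from each hit.

['vz', 'vz', 'vz', 'vz']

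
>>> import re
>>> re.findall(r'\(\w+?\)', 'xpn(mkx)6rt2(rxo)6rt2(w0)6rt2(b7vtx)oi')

Scanning left to right: at [3:8] → '(mkx)'; at [12:17] → '(rxo)'; at [21:25] → '(w0)'; at [29:36] → '(b7vtx)'.
With no groups in the pattern, `findall` gives back each whole match — 4 here.

['(mkx)', '(rxo)', '(w0)', '(b7vtx)']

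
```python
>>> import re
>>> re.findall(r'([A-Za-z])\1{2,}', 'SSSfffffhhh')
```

['S', 'f', 'h']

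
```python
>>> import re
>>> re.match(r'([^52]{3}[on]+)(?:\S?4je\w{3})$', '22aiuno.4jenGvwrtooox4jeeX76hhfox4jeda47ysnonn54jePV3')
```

None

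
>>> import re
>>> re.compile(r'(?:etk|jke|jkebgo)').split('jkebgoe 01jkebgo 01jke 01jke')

['', 'bgoe 01', 'bgo 01', ' 01', '']

Alternation isn't longest-match — the leftmost alternative that fits at this position is chosen.
`split` removes every match and returns the 5 fragments in between.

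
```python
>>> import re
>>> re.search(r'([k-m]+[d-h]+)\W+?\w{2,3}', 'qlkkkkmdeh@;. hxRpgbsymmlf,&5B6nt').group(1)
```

The match spans [1:17] → 'lkkkkmdeh@;. hxR'.
Captured: group 1 = 'lkkkkmdeh'.

'lkkkkmdeh'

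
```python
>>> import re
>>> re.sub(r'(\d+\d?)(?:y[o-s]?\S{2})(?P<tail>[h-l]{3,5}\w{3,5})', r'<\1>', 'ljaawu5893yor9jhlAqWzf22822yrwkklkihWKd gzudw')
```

The pattern matches one or more of a digit, then optionally a digit (captured); then the literal 'y', then optionally a character in [o-s], then exactly 2 of a non-whitespace character (non-capturing group); then 3 to 5 of a character in [h-l], then 3 to 5 of a word character (captured as 'tail').
Matches: at [6:22] → '5893yor9jhlAqWzf'; at [22:39] → '22822yrwkklkihWKd'.
The replacement refers to a captured group, so each match is rewritten using its own captured text.

'ljaawu<5893><22822> gzudw'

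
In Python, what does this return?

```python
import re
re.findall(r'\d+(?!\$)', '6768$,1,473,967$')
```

`(?!…)`/`(?<!…)` only lets a position through if the neighbouring text does NOT match; no characters are consumed.
Walking the string: at [0:3] → '676'; at [6:7] → '1'; at [8:11] → '473'; at [12:14] → '96'.
Since nothing is captured, `findall` lists the 4 matched substrings directly.

['676', '1', '473', '96']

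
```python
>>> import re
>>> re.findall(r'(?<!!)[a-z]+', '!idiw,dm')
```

['diw', 'dm']

The negative lookaround is zero-width — it rules out positions where the adjacent text would match, without consuming anything.
Scanning left to right: at [2:5] → 'diw'; at [6:8] → 'dm'.
Since nothing is captured, `findall` lists the 2 matched substrings directly.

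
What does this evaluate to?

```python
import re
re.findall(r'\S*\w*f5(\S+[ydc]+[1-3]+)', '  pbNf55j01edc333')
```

['5j01edc333']

This matches zero or more of a non-whitespace character, then zero or more of a word character, then the literal 'f5'; then one or more of a non-whitespace character, then one or more of one of [ydc], then one or more of a character in [1-3] (captured).
Walking the string: at [2:17] match 'pbNf55j01edc333', group 1 = '5j01edc333'.
`findall` collects group 1 from the one match (1 total).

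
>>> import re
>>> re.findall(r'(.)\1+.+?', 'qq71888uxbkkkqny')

['q', '8', 'k']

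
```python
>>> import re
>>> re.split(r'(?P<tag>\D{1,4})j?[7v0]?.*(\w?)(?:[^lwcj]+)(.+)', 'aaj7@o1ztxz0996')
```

['', 'aaj', '', '6', '']

The pattern matches 1 to 4 of a non-digit (captured as 'tag'); then optionally the literal 'j', then optionally one of [7v0], then zero or more of any character; then optionally a word character (captured); then one or more of any character except [lwcj] (non-capturing group); then one or more of any character (captured).
Matches to split on: at [0:15] → 'aaj7@o1ztxz0996'.
Because the pattern has a capturing group, `split` also inserts each captured text between the pieces.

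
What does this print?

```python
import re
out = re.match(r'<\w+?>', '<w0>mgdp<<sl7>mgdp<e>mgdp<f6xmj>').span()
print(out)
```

(0, 4)

`re.match` won't scan ahead — the pattern has to work from the very first character.
The match spans [0:4] → '<w0>'.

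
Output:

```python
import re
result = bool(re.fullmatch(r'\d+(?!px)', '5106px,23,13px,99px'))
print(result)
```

False

`fullmatch` succeeds only if the pattern covers the string from start to end.
Here there's no way to consume every character, so the call returns None, and `bool(None)` is False.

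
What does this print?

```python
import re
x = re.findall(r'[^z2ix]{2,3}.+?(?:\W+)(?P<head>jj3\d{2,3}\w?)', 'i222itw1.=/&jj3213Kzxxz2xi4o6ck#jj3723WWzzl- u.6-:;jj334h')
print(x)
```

['jj3213K', 'jj3723W', 'jj334h']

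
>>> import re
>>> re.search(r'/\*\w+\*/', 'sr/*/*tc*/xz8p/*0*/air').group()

`re.search` tries every starting position until one works.
The match spans [4:10] → '/*tc*/'.

'/*tc*/'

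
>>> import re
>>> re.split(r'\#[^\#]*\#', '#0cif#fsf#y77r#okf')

`split` removes every match and returns the 3 fragments in between.

['', 'fsf', 'okf']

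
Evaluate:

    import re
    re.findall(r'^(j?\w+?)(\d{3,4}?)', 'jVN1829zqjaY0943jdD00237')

Pattern: anchored at the start of the string; then optionally the literal 'j', then one or more of a word character (lazy) (captured); then 3 to 4 of a digit (lazy) (captured).
A non-greedy quantifier consumes as few characters as it can — just enough that the remainder of the pattern still matches from where it stops; whatever follows it matches normally.
Matches: at [0:6] match 'jVN182', groups = ('jVN', '182').
`findall` packs the 2 group values into a tuple for every match.

[('jVN', '182')]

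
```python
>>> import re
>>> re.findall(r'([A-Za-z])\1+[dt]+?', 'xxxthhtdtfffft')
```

['x', 'h', 'f']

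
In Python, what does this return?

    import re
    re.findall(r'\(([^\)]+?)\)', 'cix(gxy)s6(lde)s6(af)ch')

Matches: at [3:8] match '(gxy)', group 1 = 'gxy'; at [10:15] match '(lde)', group 1 = 'lde'; at [17:21] match '(af)', group 1 = 'af'.
One capturing group, so `findall` returns just the captured substring from each match — 3 in all.

['gxy', 'lde', 'af']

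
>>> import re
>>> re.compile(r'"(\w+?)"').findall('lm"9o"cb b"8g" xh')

['9o', '8g']

Walking the string: at [2:6] match '"9o"', group 1 = '9o'; at [10:14] match '"8g"', group 1 = '8g'.
With a single group, `findall` returns only what that group captured — 2 items.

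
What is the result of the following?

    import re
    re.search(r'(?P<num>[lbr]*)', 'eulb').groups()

('',)

This matches zero or more of one of [lbr] (captured as 'num').
`re.search` tries every starting position until one works.
The match spans [0:0] → ''.
Captured: group 1 = ''.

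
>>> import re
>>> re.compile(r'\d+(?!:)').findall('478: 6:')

A negative assertion filters positions out without eating any characters.
`findall` yields the raw match text (1 of them) because the pattern has no groups.

['47']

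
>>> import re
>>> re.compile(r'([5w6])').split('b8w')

['b8', 'w', '']

The pattern matches one of [5w6] (captured).
Matches to split on: at [2:3] → 'w'.
The group in the pattern means `split` returns the separators' captures alongside the pieces.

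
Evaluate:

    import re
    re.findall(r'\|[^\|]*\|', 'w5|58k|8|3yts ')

['|58k|']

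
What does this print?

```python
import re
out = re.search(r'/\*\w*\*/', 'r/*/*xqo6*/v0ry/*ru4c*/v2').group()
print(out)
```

/*xqo6*/

Unlike `match`, `search` isn't anchored — it looks for the pattern anywhere in the string.
The match spans [3:11] → '/*xqo6*/'.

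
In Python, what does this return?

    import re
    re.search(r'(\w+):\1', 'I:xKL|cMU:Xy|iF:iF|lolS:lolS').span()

`\1` is not a pattern — it's the concrete string captured by group 1, re-applied verbatim.
Unlike `match`, `search` isn't anchored — it looks for the pattern anywhere in the string.
The match spans [13:18] → 'iF:iF'.
Captured: group 1 = 'iF'.

(13, 18)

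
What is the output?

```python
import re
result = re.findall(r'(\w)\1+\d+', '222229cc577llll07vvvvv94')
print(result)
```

['2', 'c', 'l', 'v']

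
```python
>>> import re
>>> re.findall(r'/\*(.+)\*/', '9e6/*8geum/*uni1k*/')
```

['8geum/*uni1k']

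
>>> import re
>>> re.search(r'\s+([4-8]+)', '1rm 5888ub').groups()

('5888',)

The match spans [3:8] → ' 5888'.
Captured: group 1 = '5888'.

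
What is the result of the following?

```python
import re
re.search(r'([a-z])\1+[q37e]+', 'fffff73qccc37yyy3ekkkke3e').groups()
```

The match spans [0:8] → 'fffff73q'.
Captured: group 1 = 'f'.

('f',)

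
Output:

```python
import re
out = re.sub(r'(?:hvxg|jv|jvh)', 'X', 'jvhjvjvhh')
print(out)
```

XhXXhh

The regex engine tests alternatives in the order written; an earlier branch that matches wins even if a later one would match more.
Matches: at [0:2] → 'jv'; at [3:5] → 'jv'; at [5:7] → 'jv'.
Every occurrence is swapped for 'X'.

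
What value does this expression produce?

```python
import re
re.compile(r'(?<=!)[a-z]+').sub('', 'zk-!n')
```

Lookahead/lookbehind check context without consuming it, so the matched span excludes the asserted characters.
Matches: at [4:5] → 'n'.
Every occurrence is swapped for ''.

'zk-!'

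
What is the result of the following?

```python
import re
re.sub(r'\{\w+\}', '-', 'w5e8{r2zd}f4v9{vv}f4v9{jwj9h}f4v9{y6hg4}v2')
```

'w5e8-f4v9-f4v9-f4v9-v2'

Matches: at [4:10] → '{r2zd}'; at [14:18] → '{vv}'; at [22:29] → '{jwj9h}'; at [33:40] → '{y6hg4}'.
Each match is replaced by '-'.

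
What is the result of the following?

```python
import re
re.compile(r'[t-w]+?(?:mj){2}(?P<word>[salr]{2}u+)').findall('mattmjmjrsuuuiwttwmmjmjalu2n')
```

['rsuuu']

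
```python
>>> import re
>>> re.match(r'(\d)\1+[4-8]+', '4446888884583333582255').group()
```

'444688888458'

`re.match` only tries the pattern at the start of the string.
The match spans [0:12] → '444688888458'.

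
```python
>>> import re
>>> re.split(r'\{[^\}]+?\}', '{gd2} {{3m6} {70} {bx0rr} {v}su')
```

['', ' ', ' ', ' ', ' ', 'su']

Matches to split on: at [0:5] → '{gd2}'; at [6:12] → '{{3m6}'; at [13:17] → '{70}'; at [18:25] → '{bx0rr}'; at [26:29] → '{v}'.
The string is cut at each match, leaving 6 pieces.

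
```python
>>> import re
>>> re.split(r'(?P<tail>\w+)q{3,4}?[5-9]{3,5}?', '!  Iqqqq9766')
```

With the lazy modifier that quantifier settles for the fewest repetitions that let the rest of the pattern succeed (the atoms after it are unaffected and can still be greedy).
Because the pattern has a capturing group, `split` also inserts each captured text between the pieces.

['!  ', 'Iq', '6']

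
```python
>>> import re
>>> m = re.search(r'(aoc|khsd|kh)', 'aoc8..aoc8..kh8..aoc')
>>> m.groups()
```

The match spans [0:3] → 'aoc'.
Captured: group 1 = 'aoc'.

('aoc',)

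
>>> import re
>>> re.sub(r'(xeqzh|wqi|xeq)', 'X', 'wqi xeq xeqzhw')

'X X Xw'

Alternation isn't longest-match — the leftmost alternative that fits at this position is chosen.
Every occurrence is swapped for 'X'.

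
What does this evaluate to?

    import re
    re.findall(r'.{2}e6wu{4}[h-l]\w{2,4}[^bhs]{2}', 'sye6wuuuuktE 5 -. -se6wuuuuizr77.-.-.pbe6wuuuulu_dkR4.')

This matches exactly 2 of any character, then the literal 'e6w', then exactly 4 of a literal 'u'; then a character in [h-l]; then 2 to 4 of a word character, then exactly 2 of any character except [bhs].
No capturing groups, so `findall` returns the 3 full match strings.

['sye6wuuuuktE 5', '-se6wuuuuizr77.-', 'pbe6wuuuulu_dkR4']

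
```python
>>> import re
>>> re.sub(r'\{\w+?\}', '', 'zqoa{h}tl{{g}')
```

Every occurrence is swapped for ''.

'zqoatl{'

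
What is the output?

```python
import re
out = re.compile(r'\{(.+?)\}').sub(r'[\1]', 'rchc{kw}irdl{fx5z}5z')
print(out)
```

Matches: at [4:8] → '{kw}'; at [12:18] → '{fx5z}'.
The replacement refers to a captured group, so each match is rewritten using its own captured text.

rchc[kw]irdl[fx5z]5z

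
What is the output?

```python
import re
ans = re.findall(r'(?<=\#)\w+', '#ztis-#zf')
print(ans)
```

['ztis', 'zf']

Lookahead/lookbehind check context without consuming it, so the matched span excludes the asserted characters.
Walking the string: at [1:5] → 'ztis'; at [7:9] → 'zf'.
No capturing groups, so `findall` returns the 2 full match strings.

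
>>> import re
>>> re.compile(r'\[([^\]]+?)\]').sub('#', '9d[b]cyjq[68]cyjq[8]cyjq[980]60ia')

`sub` substitutes '#' at each match site.

'9d#cyjq#cyjq#cyjq#60ia'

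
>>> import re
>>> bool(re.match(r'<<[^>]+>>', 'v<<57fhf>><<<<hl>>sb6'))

False

With `match`, the pattern is implicitly anchored at the beginning.
Here the string doesn't start with a match, so the call returns None, and `bool(None)` is False.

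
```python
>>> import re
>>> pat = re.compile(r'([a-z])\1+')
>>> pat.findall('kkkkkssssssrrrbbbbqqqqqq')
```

`\1` has to match the exact text group 1 already captured.
Scanning left to right: at [0:5] match 'kkkkk', group 1 = 'k'; at [5:11] match 'ssssss', group 1 = 's'; at [11:14] match 'rrr', group 1 = 'r'; at [14:18] match 'bbbb', group 1 = 'b'; at [18:24] match 'qqqqqq', group 1 = 'q'.
With a single group, `findall` returns only what that group captured — 5 items.

['k', 's', 'r', 'b', 'q']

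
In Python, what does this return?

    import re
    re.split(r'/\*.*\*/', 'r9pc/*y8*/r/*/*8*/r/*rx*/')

['r9pc', '']

Matches to split on: at [4:25] → '/*y8*/r/*/*8*/r/*rx*/'.
`split` removes every match and returns the 2 fragments in between.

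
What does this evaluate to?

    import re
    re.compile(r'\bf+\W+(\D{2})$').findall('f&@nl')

The pattern matches a word boundary (`\b`, zero-width); then one or more of the literal 'f', then one or more of a non-word character; then exactly 2 of a non-digit (captured); then anchored at the end.
Scanning left to right: at [0:5] match 'f&@nl', group 1 = 'nl'.
One capturing group, so `findall` returns just the captured substring from the one match — 1 in all.

['nl']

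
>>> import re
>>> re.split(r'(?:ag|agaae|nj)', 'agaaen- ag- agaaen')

['', 'aaen- ', '- ', 'aaen']

`|` is ordered: at each position the engine commits to the first alternative that works.
`split` removes every match and returns the 4 fragments in between.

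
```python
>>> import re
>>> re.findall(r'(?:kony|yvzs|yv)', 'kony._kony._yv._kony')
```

Matches: at [0:4] → 'kony'; at [6:10] → 'kony'; at [12:14] → 'yv'; at [16:20] → 'kony'.
With no groups in the pattern, `findall` gives back each whole match — 4 here.

['kony', 'kony', 'yv', 'kony']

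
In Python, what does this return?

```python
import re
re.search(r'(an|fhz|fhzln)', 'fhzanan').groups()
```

('fhz',)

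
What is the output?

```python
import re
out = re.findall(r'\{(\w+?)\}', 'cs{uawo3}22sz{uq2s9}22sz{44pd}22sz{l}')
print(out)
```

Walking the string: at [2:9] match '{uawo3}', group 1 = 'uawo3'; at [13:20] match '{uq2s9}', group 1 = 'uq2s9'; at [24:30] match '{44pd}', group 1 = '44pd'; at [34:37] match '{l}', group 1 = 'l'.
`findall` collects group 1 from each match (4 total).

['uawo3', 'uq2s9', '44pd', 'l']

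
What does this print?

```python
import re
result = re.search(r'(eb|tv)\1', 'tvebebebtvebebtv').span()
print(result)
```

(2, 6)

After group 1 captures some text, `\1` only succeeds where that same text appears again.
`re.search` scans for the first position where the pattern succeeds.
The match spans [2:6] → 'ebeb'.
Captured: group 1 = 'eb'.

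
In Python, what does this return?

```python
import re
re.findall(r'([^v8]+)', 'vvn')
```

['n']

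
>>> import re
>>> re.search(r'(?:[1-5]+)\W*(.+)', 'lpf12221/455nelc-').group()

'12221/455nelc-'

The pattern matches one or more of a character in [1-5] (non-capturing group); then zero or more of a non-word character; then one or more of any character (captured).
`re.search` scans for the first position where the pattern succeeds.
The match spans [3:17] → '12221/455nelc-'.
Captured: group 1 = '455nelc-'.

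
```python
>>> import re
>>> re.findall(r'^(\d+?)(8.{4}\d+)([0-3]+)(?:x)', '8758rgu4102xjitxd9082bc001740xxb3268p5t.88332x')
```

[('875', '8rgu410', '2')]

3 groups means the one result is a tuple of 3 captured strings — 1 here.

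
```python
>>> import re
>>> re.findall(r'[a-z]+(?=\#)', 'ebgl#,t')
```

Lookahead/lookbehind check context without consuming it, so the matched span excludes the asserted characters.
Matches: at [0:4] → 'ebgl'.
With no groups in the pattern, `findall` gives back each whole match — 1 here.

['ebgl']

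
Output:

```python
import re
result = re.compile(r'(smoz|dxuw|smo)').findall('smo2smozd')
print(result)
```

['smo', 'smoz']

Alternation tries branches left to right and keeps the first one that lets the overall match succeed at that position.
Walking the string: at [0:3] match 'smo', group 1 = 'smo'; at [4:8] match 'smoz', group 1 = 'smoz'.
With a single group, `findall` returns only what that group captured — 2 items.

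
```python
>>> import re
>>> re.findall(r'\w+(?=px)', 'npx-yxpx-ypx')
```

['n', 'yx', 'y']

The positive lookaround only admits positions where the adjacent text matches; those characters stay outside the span.
Since nothing is captured, `findall` lists the 3 matched substrings directly.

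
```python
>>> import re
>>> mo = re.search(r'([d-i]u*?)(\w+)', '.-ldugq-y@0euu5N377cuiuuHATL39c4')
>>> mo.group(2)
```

Pattern: a character in [d-i], then zero or more of a literal 'u' (lazy) (captured); then one or more of a word character (captured).
A `+?`/`*?`/`{m,n}?` starts at its minimum and grows only as far as needed for what follows to match.
Unlike `match`, `search` isn't anchored — it looks for the pattern anywhere in the string.
The match spans [3:7] → 'dugq'.
Captured: group 1 = 'd', group 2 = 'ugq'.

'ugq'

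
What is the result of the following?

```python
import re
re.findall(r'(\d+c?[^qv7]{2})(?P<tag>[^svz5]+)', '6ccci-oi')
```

[('6ccc', 'i-oi')]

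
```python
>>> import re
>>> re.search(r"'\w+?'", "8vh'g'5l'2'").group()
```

"'g'"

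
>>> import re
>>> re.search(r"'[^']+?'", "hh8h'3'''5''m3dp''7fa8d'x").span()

The match spans [4:7] → "'3'".

(4, 7)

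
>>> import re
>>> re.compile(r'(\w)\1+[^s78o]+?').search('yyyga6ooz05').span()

(0, 4)

`\1` has to match the exact text group 1 already captured.
The match spans [0:4] → 'yyyg'.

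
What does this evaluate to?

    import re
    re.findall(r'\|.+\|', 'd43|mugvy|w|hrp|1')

['|mugvy|w|hrp|']

With no groups in the pattern, `findall` gives back each whole match — 1 here.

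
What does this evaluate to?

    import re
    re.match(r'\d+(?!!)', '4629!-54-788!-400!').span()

(0, 3)

Because the assertion is negative and zero-width, positions next to the forbidden text are skipped.
With `match`, the pattern is implicitly anchored at the beginning.
The match spans [0:3] → '462'.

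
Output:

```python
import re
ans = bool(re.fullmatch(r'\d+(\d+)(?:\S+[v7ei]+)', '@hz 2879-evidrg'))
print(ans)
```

`re.fullmatch` is like wrapping the pattern in `^…$` (in single-line mode).
Here the string isn't matched end-to-end, so the call returns None, and `bool(None)` is False.

False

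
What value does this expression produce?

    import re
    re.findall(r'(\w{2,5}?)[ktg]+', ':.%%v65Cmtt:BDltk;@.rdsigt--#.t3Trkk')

The pattern matches 2 to 5 of a word character (lazy) (captured); then one or more of one of [ktg].
A non-greedy quantifier consumes as few characters as it can — just enough that the remainder of the pattern still matches from where it stops; whatever follows it matches normally.
Walking the string: at [4:11] match 'v65Cmtt', group 1 = 'v65Cm'; at [12:17] match 'BDltk', group 1 = 'BDl'; at [20:26] match 'rdsigt', group 1 = 'rdsi'; at [30:36] match 't3Trkk', group 1 = 't3Tr'.
`findall` collects group 1 from each match (4 total).

['v65Cm', 'BDl', 'rdsi', 't3Tr']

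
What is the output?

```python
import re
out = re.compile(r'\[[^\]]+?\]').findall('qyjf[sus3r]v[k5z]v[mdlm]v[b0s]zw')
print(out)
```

Matches: at [4:11] → '[sus3r]'; at [12:17] → '[k5z]'; at [18:24] → '[mdlm]'; at [25:30] → '[b0s]'.
Since nothing is captured, `findall` lists the 4 matched substrings directly.

['[sus3r]', '[k5z]', '[mdlm]', '[b0s]']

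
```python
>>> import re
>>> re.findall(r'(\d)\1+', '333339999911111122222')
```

['3', '9', '1', '2']

A backreference is literal: `\1` must see the identical characters the first group matched.
`findall` collects group 1 from each match (4 total).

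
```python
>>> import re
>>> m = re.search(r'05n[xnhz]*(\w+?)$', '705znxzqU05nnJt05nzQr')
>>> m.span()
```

The match spans [9:21] → '05nnJt05nzQr'.

(9, 21)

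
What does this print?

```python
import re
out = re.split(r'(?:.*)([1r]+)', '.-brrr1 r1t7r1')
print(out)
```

This matches zero or more of any character (non-capturing group); then one or more of one of [1r] (captured).
`re.split` interleaves the captured-group text with the surrounding fragments.

['', '1', '']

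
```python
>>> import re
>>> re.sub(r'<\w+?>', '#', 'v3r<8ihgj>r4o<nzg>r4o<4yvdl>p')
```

Matches: at [3:10] → '<8ihgj>'; at [13:18] → '<nzg>'; at [21:28] → '<4yvdl>'.
Each match is replaced by '#'.

'v3r#r4o#r4o#p'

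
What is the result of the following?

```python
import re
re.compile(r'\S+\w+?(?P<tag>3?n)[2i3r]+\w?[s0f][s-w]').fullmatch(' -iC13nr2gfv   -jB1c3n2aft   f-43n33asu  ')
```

None

For `fullmatch`, every character of the input must be accounted for by the pattern.
Here the pattern can't cover the whole string, so the call returns None.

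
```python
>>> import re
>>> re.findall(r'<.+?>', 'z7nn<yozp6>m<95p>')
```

Because the quantifier is non-greedy, it stops expanding at the earliest point where the rest of the pattern can succeed.
Walking the string: at [4:11] → '<yozp6>'; at [12:17] → '<95p>'.
Since nothing is captured, `findall` lists the 2 matched substrings directly.

['<yozp6>', '<95p>']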